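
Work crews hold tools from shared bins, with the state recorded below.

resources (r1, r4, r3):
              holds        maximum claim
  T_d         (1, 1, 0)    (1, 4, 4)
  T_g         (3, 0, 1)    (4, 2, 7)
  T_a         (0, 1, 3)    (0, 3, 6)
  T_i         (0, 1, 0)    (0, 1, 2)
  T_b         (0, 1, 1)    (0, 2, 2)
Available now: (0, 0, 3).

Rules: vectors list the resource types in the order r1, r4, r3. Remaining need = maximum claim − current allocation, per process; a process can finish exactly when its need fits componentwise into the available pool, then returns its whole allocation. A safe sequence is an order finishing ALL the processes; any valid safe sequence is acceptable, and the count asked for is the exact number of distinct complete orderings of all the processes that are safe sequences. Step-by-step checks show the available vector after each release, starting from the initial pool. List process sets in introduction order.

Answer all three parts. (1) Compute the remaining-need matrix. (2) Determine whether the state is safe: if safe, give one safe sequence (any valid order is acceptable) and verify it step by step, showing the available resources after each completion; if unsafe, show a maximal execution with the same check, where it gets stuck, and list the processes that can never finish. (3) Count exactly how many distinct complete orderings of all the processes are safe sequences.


(1) Need matrix, components ordered r1, r4, r3:
  T_d: (0, 3, 4)
  T_g: (1, 2, 6)
  T_a: (0, 2, 3)
  T_i: (0, 0, 2)
  T_b: (0, 1, 1)
(2) The state is SAFE; one workable sequence: T_i, T_b, T_a, T_d, T_g.
Key observation: T_b marks the first exact bind of the order: its need (0, 1, 1) fits the free (0, 1, 3) with zero slack on a requested resource.
Step-by-step check:
  pool = (0, 0, 3)
  run T_i (needs (0, 0, 2), free (0, 0, 3)); after release of (0, 1, 0) the pool is (0, 1, 3)
  run T_b (needs (0, 1, 1), free (0, 1, 3)); after release of (0, 1, 1) the pool is (0, 2, 4)
  run T_a (needs (0, 2, 3), free (0, 2, 4)); after release of (0, 1, 3) the pool is (0, 3, 7)
  run T_d (needs (0, 3, 4), free (0, 3, 7)); after release of (1, 1, 0) the pool is (1, 4, 7)
  run T_g (needs (1, 2, 6), free (1, 4, 7)); after release of (3, 0, 1) the pool is (4, 4, 8)
(3) Precisely 1 of the possible complete orderings is a safe sequence.


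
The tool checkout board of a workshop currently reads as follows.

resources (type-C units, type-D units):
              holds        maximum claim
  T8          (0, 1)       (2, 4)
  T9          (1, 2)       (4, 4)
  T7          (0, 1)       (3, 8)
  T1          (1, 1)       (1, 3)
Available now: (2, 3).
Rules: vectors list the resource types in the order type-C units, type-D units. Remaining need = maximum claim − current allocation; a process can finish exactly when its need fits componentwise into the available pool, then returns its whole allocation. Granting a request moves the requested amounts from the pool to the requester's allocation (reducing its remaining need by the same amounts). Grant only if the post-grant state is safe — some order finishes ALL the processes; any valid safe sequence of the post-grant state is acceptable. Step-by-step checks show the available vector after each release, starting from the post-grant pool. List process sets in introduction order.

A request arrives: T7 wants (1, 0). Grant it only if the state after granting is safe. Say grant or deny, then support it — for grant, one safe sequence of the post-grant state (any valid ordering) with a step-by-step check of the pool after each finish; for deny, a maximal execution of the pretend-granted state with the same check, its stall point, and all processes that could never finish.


DENY. Granting would leave the state unsafe.
Key observation: after T1, T8 the pool peaks at (2, 5), and each blocked process is short somewhere: T9 on type-C units; T7 on type-D units.
Pretend the grant happened; the run T1, T8 goes as far as possible. Step-by-step check:
  pool = (1, 3)
  T1 needs (0, 2) <= (1, 3) -> finishes; pool += (1, 1) = (2, 4)
  T8 needs (2, 3) <= (2, 4) -> finishes; pool += (0, 1) = (2, 5)
  T9 still needs (3, 2) but only (2, 5) is free — short on type-C units
  T7 still needs (2, 7) but only (2, 5) is free — short on type-D units
Post-grant, the permanently blocked set is T9 and T7.


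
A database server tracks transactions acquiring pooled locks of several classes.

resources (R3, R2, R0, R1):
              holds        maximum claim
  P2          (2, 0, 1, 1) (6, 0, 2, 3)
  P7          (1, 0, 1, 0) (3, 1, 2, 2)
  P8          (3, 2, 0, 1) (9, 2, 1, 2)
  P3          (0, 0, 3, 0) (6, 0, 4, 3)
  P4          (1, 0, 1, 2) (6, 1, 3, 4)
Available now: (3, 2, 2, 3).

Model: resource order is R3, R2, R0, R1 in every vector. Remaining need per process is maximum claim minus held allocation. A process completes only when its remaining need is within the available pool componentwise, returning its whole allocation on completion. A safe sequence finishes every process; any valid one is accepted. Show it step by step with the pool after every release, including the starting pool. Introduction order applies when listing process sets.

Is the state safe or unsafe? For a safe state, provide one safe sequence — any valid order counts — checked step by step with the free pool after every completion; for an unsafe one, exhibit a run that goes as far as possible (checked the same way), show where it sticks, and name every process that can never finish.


SAFE — a valid safe sequence is P7, P2, P8, P3, P4.
Key observation: reading the order forward, P2 is the first process whose need (4, 0, 1, 2) meets the free pool (4, 2, 3, 3) exactly on a resource it requests.
Walking it through:
  pool = (3, 2, 2, 3)
  P7 needs (2, 1, 1, 2) <= (3, 2, 2, 3) -> finishes; pool += (1, 0, 1, 0) = (4, 2, 3, 3)
  P2 needs (4, 0, 1, 2) <= (4, 2, 3, 3) -> finishes; pool += (2, 0, 1, 1) = (6, 2, 4, 4)
  P8 needs (6, 0, 1, 1) <= (6, 2, 4, 4) -> finishes; pool += (3, 2, 0, 1) = (9, 4, 4, 5)
  P3 needs (6, 0, 1, 3) <= (9, 4, 4, 5) -> finishes; pool += (0, 0, 3, 0) = (9, 4, 7, 5)
  P4 needs (5, 1, 2, 2) <= (9, 4, 7, 5) -> finishes; pool += (1, 0, 1, 2) = (10, 4, 8, 7)


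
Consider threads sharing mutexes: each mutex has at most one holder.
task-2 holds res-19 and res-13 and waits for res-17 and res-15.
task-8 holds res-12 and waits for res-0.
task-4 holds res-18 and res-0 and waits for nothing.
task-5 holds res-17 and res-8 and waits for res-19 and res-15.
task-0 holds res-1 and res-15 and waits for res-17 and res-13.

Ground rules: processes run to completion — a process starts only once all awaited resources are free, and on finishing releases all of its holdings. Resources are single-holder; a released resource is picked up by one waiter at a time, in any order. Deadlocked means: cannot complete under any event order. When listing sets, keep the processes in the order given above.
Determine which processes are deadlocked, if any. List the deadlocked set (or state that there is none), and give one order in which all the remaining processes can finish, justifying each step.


Deadlocked: task-2, task-5 and task-0.
Key observation: the cycle task-2 -> task-5 -> task-2 can never break — each member waits on the next; task-0 is caught in further circular waits.
The rest can finish in the order task-4, task-8.
Step-by-step check:
  run task-4 (it waits on nothing); releases res-18 and res-0
  task-8 waits on res-0 — all released -> runs and releases res-12


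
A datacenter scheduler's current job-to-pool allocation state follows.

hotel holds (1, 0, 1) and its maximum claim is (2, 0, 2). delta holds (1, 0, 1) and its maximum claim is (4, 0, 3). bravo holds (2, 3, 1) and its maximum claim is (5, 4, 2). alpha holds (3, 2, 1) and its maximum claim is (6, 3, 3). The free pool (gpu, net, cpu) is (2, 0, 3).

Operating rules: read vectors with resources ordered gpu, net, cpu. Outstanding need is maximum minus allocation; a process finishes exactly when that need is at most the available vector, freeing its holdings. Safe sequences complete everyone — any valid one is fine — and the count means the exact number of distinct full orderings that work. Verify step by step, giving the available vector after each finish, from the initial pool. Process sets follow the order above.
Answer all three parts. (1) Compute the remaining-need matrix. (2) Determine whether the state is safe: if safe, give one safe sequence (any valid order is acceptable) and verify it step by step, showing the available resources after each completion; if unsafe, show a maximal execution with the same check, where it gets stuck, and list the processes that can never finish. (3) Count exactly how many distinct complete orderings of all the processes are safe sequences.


(1) Outstanding need per process (order gpu, net, cpu):
  hotel: (1, 0, 1)
  delta: (3, 0, 2)
  bravo: (3, 1, 1)
  alpha: (3, 1, 2)
(2) UNSAFE.
Key observation: even finishing hotel, delta leaves just (4, 0, 5) free — too little net for any of the remaining processes.
A maximal execution: hotel, delta — then nothing else fits. Check, step by step:
  pool = (2, 0, 3)
  hotel: need (1, 0, 1) fits (2, 0, 3); releases (1, 0, 1), pool now (3, 0, 4)
  delta: need (3, 0, 2) fits (3, 0, 4); releases (1, 0, 1), pool now (4, 0, 5)
  bravo still needs (3, 1, 1) but only (4, 0, 5) is free — short on net
  alpha still needs (3, 1, 2) but only (4, 0, 5) is free — short on net
Never able to finish: bravo and alpha.
(3) Precisely 0 of the possible complete orderings are safe sequences.


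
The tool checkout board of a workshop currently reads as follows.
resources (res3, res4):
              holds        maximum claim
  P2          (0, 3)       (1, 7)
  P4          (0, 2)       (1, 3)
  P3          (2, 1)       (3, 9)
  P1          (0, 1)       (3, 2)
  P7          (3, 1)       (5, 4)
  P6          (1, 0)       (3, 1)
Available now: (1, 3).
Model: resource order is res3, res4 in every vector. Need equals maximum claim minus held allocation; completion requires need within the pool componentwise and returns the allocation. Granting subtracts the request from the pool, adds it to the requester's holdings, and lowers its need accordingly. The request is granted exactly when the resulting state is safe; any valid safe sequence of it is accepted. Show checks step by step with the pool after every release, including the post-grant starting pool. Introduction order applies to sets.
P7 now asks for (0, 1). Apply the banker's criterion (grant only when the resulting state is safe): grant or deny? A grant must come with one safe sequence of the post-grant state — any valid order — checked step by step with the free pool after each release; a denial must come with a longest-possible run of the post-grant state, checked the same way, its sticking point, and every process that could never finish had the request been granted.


DENY: after the grant no complete ordering would exist.
Key observation: after P4, P2 the pool peaks at (1, 7), and each blocked process is short somewhere: P3 on res4; P1 on res3; P7 on res3; P6 on res3.
After a pretend grant, a maximal execution: P4, P2 — then nothing else fits. Step-by-step check:
  pool = (1, 2)
  P4 needs (1, 1) <= (1, 2) -> finishes; pool += (0, 2) = (1, 4)
  P2 needs (1, 4) <= (1, 4) -> finishes; pool += (0, 3) = (1, 7)
  P3 cannot run: need (1, 8) vs free (1, 7) (insufficient res4)
  P1 cannot run: need (3, 1) vs free (1, 7) (insufficient res3)
  P7 cannot run: need (2, 2) vs free (1, 7) (insufficient res3)
  P6 cannot run: need (2, 1) vs free (1, 7) (insufficient res3)
Post-grant, the permanently blocked set is P3, P1, P7 and P6.


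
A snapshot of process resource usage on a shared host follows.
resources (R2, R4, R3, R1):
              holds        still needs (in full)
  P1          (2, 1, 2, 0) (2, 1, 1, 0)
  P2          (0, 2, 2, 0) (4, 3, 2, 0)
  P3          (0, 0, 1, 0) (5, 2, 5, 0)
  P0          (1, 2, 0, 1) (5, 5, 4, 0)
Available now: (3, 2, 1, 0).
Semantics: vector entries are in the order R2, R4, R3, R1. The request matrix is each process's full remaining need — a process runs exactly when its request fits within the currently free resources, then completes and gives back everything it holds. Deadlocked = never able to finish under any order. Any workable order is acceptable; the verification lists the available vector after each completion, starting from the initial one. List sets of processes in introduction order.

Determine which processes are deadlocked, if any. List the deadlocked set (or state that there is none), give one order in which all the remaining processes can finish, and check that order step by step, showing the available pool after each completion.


The deadlocked set is empty.
Key observation: P1 leads a chain of completions in which each release enables another process.
A valid finishing order for the others: P1, P2, P0, P3. Check, step by step:
  pool = (3, 2, 1, 0)
  P1: need (2, 1, 1, 0) fits (3, 2, 1, 0); releases (2, 1, 2, 0), pool now (5, 3, 3, 0)
  P2: need (4, 3, 2, 0) fits (5, 3, 3, 0); releases (0, 2, 2, 0), pool now (5, 5, 5, 0)
  P0: need (5, 5, 4, 0) fits (5, 5, 5, 0); releases (1, 2, 0, 1), pool now (6, 7, 5, 1)
  P3: need (5, 2, 5, 0) fits (6, 7, 5, 1); releases (0, 0, 1, 0), pool now (6, 7, 6, 1)


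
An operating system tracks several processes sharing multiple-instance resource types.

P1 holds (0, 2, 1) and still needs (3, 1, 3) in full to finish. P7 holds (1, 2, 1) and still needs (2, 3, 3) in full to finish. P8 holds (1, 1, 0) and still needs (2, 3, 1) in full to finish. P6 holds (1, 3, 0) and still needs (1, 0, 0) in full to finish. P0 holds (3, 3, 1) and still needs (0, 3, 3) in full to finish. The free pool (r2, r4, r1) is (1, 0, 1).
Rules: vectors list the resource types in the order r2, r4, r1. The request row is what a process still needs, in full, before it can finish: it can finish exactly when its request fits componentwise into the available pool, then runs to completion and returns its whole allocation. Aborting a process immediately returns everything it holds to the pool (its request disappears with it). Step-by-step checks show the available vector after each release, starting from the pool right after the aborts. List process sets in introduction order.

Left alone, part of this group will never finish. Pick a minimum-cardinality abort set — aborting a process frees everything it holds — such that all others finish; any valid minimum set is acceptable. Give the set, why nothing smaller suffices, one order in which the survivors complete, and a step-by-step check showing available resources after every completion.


The answer: abort P1 and P7.
Key observation: the returned (1, 4, 2) from P1 and P7 is what brings P0 — unrunnable before, under any order — into play at step 2.
Minimality, checking each single-abort alternative: P1 alone leaves P7 blocked (short on r1); P7 alone leaves P1 blocked (short on r1); P8 alone leaves P1 blocked (short on r1); P6 alone leaves P1 blocked (short on r1); P0 alone leaves P1 blocked (short on r1).
Survivors finish in the order: P8, P0, P6. Step-by-step check (pool after the aborts first):
  pool = (2, 4, 3)
  P8: need (2, 3, 1) fits (2, 4, 3); releases (1, 1, 0), pool now (3, 5, 3)
  P0: need (0, 3, 3) fits (3, 5, 3); releases (3, 3, 1), pool now (6, 8, 4)
  P6: need (1, 0, 0) fits (6, 8, 4); releases (1, 3, 0), pool now (7, 11, 4)


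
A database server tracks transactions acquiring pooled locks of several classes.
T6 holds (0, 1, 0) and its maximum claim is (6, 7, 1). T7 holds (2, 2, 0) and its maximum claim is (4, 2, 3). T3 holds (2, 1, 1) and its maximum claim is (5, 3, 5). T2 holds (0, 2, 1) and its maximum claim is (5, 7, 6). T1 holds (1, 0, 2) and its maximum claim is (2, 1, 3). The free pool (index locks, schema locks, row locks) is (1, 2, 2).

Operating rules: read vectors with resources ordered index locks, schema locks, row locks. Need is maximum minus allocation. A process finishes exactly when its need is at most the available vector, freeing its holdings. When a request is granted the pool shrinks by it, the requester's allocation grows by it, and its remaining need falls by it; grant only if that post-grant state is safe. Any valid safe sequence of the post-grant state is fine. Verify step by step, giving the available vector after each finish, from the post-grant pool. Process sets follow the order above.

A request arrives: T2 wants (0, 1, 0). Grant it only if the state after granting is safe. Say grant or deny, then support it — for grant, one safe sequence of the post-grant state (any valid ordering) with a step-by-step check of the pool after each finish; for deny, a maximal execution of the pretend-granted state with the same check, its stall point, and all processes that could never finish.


GRANT — the state after the grant stays safe, e.g. via T1, T7, T3, T2, T6.
Key observation: the transfer keeps a workable pool ((1, 1, 2)); T1 starts the safe sequence.
Verifying the post-grant state step by step:
  pool = (1, 1, 2)
  run T1 (needs (1, 1, 1), free (1, 1, 2)); after release of (1, 0, 2) the pool is (2, 1, 4)
  run T7 (needs (2, 0, 3), free (2, 1, 4)); after release of (2, 2, 0) the pool is (4, 3, 4)
  run T3 (needs (3, 2, 4), free (4, 3, 4)); after release of (2, 1, 1) the pool is (6, 4, 5)
  run T2 (needs (5, 4, 5), free (6, 4, 5)); after release of (0, 3, 1) the pool is (6, 7, 6)
  run T6 (needs (6, 6, 1), free (6, 7, 6)); after release of (0, 1, 0) the pool is (6, 8, 6)


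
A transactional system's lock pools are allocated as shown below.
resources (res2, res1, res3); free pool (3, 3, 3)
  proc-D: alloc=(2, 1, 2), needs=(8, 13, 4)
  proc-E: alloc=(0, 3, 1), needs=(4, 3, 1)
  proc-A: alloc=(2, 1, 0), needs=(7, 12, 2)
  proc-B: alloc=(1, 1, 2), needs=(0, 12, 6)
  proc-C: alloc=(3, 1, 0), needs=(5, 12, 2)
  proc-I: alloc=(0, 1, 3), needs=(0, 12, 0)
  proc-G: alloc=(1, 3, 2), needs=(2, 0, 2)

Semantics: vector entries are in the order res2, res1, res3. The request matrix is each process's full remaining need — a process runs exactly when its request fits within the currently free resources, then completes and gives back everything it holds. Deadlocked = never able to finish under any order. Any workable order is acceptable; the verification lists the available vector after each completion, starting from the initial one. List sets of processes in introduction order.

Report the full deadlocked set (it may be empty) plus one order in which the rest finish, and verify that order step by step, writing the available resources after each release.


Deadlocked: proc-D, proc-A, proc-B, proc-C and proc-I.
Key observation: the pool after proc-G, proc-E is (4, 9, 6); every surviving request exceeds it in res1, so progress ends there.
The rest can finish in the order proc-G, proc-E. Verifying each step:
  pool = (3, 3, 3)
  proc-G: need (2, 0, 2) fits (3, 3, 3); releases (1, 3, 2), pool now (4, 6, 5)
  proc-E: need (4, 3, 1) fits (4, 6, 5); releases (0, 3, 1), pool now (4, 9, 6)
None of the blocked processes ever fits:
  proc-D still needs (8, 13, 4) but only (4, 9, 6) is free — short on res2 and res1
  proc-A still needs (7, 12, 2) but only (4, 9, 6) is free — short on res2 and res1
  proc-B still needs (0, 12, 6) but only (4, 9, 6) is free — short on res1
  proc-C still needs (5, 12, 2) but only (4, 9, 6) is free — short on res2 and res1
  proc-I still needs (0, 12, 0) but only (4, 9, 6) is free — short on res1


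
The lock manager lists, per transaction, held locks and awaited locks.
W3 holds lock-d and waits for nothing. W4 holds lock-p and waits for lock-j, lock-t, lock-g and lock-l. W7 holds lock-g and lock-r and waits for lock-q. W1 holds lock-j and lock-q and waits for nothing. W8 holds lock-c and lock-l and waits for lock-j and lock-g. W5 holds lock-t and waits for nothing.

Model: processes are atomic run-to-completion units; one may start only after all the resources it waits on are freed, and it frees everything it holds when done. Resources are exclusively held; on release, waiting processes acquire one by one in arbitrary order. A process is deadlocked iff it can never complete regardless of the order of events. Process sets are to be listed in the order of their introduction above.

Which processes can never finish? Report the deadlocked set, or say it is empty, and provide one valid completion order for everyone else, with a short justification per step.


Nothing here is deadlocked.
Key observation: every chain of waits terminates; starting from the processes that wait on nothing, all the rest unlock in turn.
A valid finishing order for the others: W1, W7, W8, W5, W3, W4.
Check, step by step:
  run W1 (it waits on nothing); releases lock-j and lock-q
  W7 waits on lock-q — all released -> runs and releases lock-g and lock-r
  W8 waits on lock-j and lock-g — all released -> runs and releases lock-c and lock-l
  run W5 (it waits on nothing); releases lock-t
  run W3 (it waits on nothing); releases lock-d
  W4 waits on lock-j, lock-t, lock-g and lock-l — all released -> runs and releases lock-p


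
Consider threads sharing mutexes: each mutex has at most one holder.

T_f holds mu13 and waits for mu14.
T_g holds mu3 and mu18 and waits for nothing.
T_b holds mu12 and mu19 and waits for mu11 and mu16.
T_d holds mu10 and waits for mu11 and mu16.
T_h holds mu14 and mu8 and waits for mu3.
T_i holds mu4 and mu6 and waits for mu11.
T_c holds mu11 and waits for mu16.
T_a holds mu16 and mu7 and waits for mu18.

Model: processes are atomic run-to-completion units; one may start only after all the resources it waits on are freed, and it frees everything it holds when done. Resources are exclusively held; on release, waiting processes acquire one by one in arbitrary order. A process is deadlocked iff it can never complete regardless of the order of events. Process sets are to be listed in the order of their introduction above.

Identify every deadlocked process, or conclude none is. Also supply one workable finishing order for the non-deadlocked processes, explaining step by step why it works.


No process is deadlocked.
Key observation: the wait graph is acyclic; completion cascades from the unblocked processes through everyone else.
A valid finishing order for the others: T_g, T_a, T_c, T_h, T_i, T_f, T_b, T_d.
Verifying each step:
  T_g: no waits; runs immediately, freeing mu3 and mu18
  T_a: everything it awaited (mu18) is free; runs, freeing mu16 and mu7
  T_c: everything it awaited (mu16) is free; runs, freeing mu11
  T_h: everything it awaited (mu3) is free; runs, freeing mu14 and mu8
  T_i: everything it awaited (mu11) is free; runs, freeing mu4 and mu6
  T_f: everything it awaited (mu14) is free; runs, freeing mu13
  T_b: everything it awaited (mu11 and mu16) is free; runs, freeing mu12 and mu19
  T_d: everything it awaited (mu11 and mu16) is free; runs, freeing mu10


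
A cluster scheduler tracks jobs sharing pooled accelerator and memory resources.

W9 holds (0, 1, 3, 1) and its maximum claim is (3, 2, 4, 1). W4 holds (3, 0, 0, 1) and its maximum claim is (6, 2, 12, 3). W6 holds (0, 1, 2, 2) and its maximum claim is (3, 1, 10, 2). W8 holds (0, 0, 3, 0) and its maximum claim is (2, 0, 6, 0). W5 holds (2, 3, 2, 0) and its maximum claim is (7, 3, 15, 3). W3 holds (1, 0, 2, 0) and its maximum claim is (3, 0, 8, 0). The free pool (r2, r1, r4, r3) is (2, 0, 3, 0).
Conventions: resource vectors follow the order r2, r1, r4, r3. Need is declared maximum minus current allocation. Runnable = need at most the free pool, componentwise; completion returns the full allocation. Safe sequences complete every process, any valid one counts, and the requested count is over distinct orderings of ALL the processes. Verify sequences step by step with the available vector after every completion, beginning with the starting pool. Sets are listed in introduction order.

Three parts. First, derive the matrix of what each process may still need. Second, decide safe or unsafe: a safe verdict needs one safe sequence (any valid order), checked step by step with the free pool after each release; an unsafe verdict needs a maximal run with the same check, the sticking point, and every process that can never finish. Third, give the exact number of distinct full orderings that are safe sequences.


(1) Need matrix, components ordered r2, r1, r4, r3:
  W9: (3, 1, 1, 0)
  W4: (3, 2, 12, 2)
  W6: (3, 0, 8, 0)
  W8: (2, 0, 3, 0)
  W5: (5, 0, 13, 3)
  W3: (2, 0, 6, 0)
(2) The state is SAFE; one workable sequence: W8, W3, W6, W9, W4, W5.
Key observation: reading the order forward, W8 is the first process whose need (2, 0, 3, 0) meets the free pool (2, 0, 3, 0) exactly on a resource it requests.
Check, step by step:
  pool = (2, 0, 3, 0)
  run W8 (needs (2, 0, 3, 0), free (2, 0, 3, 0)); after release of (0, 0, 3, 0) the pool is (2, 0, 6, 0)
  run W3 (needs (2, 0, 6, 0), free (2, 0, 6, 0)); after release of (1, 0, 2, 0) the pool is (3, 0, 8, 0)
  run W6 (needs (3, 0, 8, 0), free (3, 0, 8, 0)); after release of (0, 1, 2, 2) the pool is (3, 1, 10, 2)
  run W9 (needs (3, 1, 1, 0), free (3, 1, 10, 2)); after release of (0, 1, 3, 1) the pool is (3, 2, 13, 3)
  run W4 (needs (3, 2, 12, 2), free (3, 2, 13, 3)); after release of (3, 0, 0, 1) the pool is (6, 2, 13, 4)
  run W5 (needs (5, 0, 13, 3), free (6, 2, 13, 4)); after release of (2, 3, 2, 0) the pool is (8, 5, 15, 4)
(3) Precisely 1 of the possible complete orderings is a safe sequence.


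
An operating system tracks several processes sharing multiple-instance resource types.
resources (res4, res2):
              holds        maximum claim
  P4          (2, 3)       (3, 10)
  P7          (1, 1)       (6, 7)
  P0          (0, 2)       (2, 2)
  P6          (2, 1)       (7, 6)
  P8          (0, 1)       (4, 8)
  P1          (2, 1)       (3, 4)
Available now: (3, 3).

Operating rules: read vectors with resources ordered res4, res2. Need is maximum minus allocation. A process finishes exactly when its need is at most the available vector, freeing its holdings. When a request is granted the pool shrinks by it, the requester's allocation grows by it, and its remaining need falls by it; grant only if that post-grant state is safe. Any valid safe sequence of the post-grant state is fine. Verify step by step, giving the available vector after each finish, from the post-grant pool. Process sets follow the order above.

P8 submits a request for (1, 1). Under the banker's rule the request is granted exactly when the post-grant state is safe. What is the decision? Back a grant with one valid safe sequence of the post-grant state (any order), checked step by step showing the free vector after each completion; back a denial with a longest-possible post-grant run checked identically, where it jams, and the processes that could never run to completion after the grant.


DENY — the pretend-granted state is unsafe.
Key observation: after P0, P1 the pool peaks at (4, 5), and each blocked process is short somewhere: P4 on res2; P7 on res4, res2; P6 on res4; P8 on res2.
After a pretend grant, a maximal execution: P0, P1 — then nothing else fits. Verifying each step:
  pool = (2, 2)
  P0 needs (2, 0) <= (2, 2) -> finishes; pool += (0, 2) = (2, 4)
  P1 needs (1, 3) <= (2, 4) -> finishes; pool += (2, 1) = (4, 5)
  blocked: P4 wants (1, 7), pool (4, 5) — not enough res2
  blocked: P7 wants (5, 6), pool (4, 5) — not enough res4 and res2
  blocked: P6 wants (5, 5), pool (4, 5) — not enough res4
  blocked: P8 wants (3, 6), pool (4, 5) — not enough res2
Had the request been granted, P4, P7, P6 and P8 could never finish.


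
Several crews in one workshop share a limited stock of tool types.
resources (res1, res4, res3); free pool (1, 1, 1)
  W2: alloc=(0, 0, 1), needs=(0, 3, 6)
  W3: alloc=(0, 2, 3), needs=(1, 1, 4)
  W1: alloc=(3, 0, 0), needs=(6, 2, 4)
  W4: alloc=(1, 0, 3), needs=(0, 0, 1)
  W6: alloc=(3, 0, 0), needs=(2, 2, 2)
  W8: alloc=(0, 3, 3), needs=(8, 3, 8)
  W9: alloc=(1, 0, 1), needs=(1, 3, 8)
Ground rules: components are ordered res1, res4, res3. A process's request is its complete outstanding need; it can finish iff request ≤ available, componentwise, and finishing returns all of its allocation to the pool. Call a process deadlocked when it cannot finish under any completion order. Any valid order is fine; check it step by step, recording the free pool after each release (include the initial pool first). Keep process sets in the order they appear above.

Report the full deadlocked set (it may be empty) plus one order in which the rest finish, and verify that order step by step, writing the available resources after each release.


The deadlocked set is empty.
Key observation: beginning at W4, releases accumulate fast enough that every process eventually fits.
The rest can finish in the order W4, W3, W2, W6, W9, W1, W8. Check, step by step:
  pool = (1, 1, 1)
  W4 needs (0, 0, 1) <= (1, 1, 1) -> finishes; pool += (1, 0, 3) = (2, 1, 4)
  W3 needs (1, 1, 4) <= (2, 1, 4) -> finishes; pool += (0, 2, 3) = (2, 3, 7)
  W2 needs (0, 3, 6) <= (2, 3, 7) -> finishes; pool += (0, 0, 1) = (2, 3, 8)
  W6 needs (2, 2, 2) <= (2, 3, 8) -> finishes; pool += (3, 0, 0) = (5, 3, 8)
  W9 needs (1, 3, 8) <= (5, 3, 8) -> finishes; pool += (1, 0, 1) = (6, 3, 9)
  W1 needs (6, 2, 4) <= (6, 3, 9) -> finishes; pool += (3, 0, 0) = (9, 3, 9)
  W8 needs (8, 3, 8) <= (9, 3, 9) -> finishes; pool += (0, 3, 3) = (9, 6, 12)


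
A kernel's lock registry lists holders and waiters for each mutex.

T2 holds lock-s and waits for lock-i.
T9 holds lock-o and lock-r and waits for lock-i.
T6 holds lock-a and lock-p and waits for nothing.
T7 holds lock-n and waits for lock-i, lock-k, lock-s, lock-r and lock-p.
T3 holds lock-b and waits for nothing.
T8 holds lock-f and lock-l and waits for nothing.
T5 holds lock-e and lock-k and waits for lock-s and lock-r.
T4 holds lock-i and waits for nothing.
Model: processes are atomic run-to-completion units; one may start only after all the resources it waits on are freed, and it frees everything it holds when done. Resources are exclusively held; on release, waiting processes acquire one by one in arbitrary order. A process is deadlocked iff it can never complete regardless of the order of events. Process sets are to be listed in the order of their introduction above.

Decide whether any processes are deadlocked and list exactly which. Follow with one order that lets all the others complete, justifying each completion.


Nothing here is deadlocked.
Key observation: every chain of waits terminates; starting from the processes that wait on nothing, all the rest unlock in turn.
The rest can finish in the order T8, T4, T3, T9, T2, T5, T6, T7.
Walking it through:
  T8: no waits; runs immediately, freeing lock-f and lock-l
  T4: no waits; runs immediately, freeing lock-i
  T3: no waits; runs immediately, freeing lock-b
  run T9 (all its waits — lock-i — are resolved); releases lock-o and lock-r
  run T2 (all its waits — lock-i — are resolved); releases lock-s
  run T5 (all its waits — lock-s and lock-r — are resolved); releases lock-e and lock-k
  T6: no waits; runs immediately, freeing lock-a and lock-p
  run T7 (all its waits — lock-i, lock-k, lock-s, lock-r and lock-p — are resolved); releases lock-n


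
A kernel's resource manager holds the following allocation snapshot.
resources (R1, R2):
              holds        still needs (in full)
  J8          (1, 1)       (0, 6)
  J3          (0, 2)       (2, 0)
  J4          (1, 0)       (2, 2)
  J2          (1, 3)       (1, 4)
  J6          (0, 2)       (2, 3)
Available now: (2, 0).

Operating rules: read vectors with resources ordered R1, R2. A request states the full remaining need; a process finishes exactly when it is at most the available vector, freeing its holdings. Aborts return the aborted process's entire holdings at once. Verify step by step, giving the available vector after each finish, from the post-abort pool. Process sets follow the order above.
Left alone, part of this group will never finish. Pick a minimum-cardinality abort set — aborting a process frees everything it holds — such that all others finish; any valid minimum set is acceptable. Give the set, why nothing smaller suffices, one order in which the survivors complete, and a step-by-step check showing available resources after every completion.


Abort J8.
Key observation: the deadlocked J6 becomes finishable only because J8 released (1, 1); it completes at step 3 below.
Why nothing smaller works: aborting no one leaves the state deadlocked as given.
The survivors complete as J3, J4, J6, J2. Check, step by step (starting from the post-abort pool):
  pool = (3, 1)
  run J3 (needs (2, 0), free (3, 1)); after release of (0, 2) the pool is (3, 3)
  run J4 (needs (2, 2), free (3, 3)); after release of (1, 0) the pool is (4, 3)
  run J6 (needs (2, 3), free (4, 3)); after release of (0, 2) the pool is (4, 5)
  run J2 (needs (1, 4), free (4, 5)); after release of (1, 3) the pool is (5, 8)


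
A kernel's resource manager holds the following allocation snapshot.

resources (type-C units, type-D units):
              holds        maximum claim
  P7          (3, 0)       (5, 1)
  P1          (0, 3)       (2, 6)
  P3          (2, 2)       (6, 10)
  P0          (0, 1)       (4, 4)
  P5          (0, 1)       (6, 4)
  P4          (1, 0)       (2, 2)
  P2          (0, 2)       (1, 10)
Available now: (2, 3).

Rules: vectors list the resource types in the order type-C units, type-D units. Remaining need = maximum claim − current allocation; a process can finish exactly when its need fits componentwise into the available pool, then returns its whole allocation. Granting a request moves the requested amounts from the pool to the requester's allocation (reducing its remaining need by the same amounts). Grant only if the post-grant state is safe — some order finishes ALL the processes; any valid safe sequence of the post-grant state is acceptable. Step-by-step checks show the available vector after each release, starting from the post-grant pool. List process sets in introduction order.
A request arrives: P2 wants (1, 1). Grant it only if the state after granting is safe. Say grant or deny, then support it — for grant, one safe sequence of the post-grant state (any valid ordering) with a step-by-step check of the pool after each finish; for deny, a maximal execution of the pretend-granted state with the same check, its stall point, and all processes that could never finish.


DENY. Granting would leave the state unsafe.
Key observation: type-D units is the bottleneck — with P4, P7 done the pool holds (5, 2), short of every remaining need.
After a pretend grant, a maximal execution: P4, P7 — then nothing else fits. Walking it through:
  pool = (1, 2)
  run P4 (needs (1, 2), free (1, 2)); after release of (1, 0) the pool is (2, 2)
  run P7 (needs (2, 1), free (2, 2)); after release of (3, 0) the pool is (5, 2)
  P1 cannot run: need (2, 3) vs free (5, 2) (insufficient type-D units)
  P3 cannot run: need (4, 8) vs free (5, 2) (insufficient type-D units)
  P0 cannot run: need (4, 3) vs free (5, 2) (insufficient type-D units)
  P5 cannot run: need (6, 3) vs free (5, 2) (insufficient type-C units and type-D units)
  P2 cannot run: need (0, 7) vs free (5, 2) (insufficient type-D units)
Post-grant, the permanently blocked set is P1, P3, P0, P5 and P2.


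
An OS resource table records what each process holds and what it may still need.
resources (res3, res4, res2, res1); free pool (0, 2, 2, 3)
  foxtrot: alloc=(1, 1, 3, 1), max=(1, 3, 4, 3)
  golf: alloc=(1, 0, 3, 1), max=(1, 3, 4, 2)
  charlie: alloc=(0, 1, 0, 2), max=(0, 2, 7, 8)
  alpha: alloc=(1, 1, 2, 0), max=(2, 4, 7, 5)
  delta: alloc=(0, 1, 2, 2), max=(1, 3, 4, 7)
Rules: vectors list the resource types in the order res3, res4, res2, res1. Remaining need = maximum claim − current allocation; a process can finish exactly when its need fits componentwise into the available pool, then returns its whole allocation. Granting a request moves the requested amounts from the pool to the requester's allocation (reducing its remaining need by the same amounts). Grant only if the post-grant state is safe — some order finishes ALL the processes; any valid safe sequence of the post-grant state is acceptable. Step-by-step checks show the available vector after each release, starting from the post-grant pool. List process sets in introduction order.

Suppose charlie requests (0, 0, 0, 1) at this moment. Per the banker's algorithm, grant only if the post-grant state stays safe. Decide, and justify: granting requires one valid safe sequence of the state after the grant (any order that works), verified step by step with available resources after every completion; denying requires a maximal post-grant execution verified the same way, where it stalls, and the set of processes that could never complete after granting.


DENY. Granting would leave the state unsafe.
Key observation: res1 is the bottleneck — with foxtrot, golf done the pool holds (2, 3, 8, 4), short of every remaining need.
On the post-grant state, foxtrot, golf is a maximal run — nothing extends it. Step-by-step check:
  pool = (0, 2, 2, 2)
  foxtrot: need (0, 2, 1, 2) fits (0, 2, 2, 2); releases (1, 1, 3, 1), pool now (1, 3, 5, 3)
  golf: need (0, 3, 1, 1) fits (1, 3, 5, 3); releases (1, 0, 3, 1), pool now (2, 3, 8, 4)
  charlie cannot run: need (0, 1, 7, 5) vs free (2, 3, 8, 4) (insufficient res1)
  alpha cannot run: need (1, 3, 5, 5) vs free (2, 3, 8, 4) (insufficient res1)
  delta cannot run: need (1, 2, 2, 5) vs free (2, 3, 8, 4) (insufficient res1)
Processes that could never finish after the grant: charlie, alpha and delta.


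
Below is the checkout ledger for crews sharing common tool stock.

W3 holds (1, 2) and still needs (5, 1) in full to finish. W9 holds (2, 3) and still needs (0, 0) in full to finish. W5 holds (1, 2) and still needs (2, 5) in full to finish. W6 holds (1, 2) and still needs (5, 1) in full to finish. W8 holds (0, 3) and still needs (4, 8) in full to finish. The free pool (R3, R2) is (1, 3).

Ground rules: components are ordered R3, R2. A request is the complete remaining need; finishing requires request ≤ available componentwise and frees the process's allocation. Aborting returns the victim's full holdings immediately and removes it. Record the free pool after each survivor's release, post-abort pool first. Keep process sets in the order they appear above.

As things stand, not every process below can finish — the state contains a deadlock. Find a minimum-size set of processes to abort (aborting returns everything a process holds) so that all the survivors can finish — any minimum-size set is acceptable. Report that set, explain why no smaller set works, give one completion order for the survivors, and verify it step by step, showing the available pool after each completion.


Minimum abort set: W3.
Key observation: W6 could never have finished before the abort; with (1, 2) returned by W3, it fits at step 3.
Why nothing smaller works: aborting no one leaves the state deadlocked as given.
One survivor order: W5, W9, W6, W8. Verifying each step (post-abort pool first):
  pool = (2, 5)
  W5: need (2, 5) fits (2, 5); releases (1, 2), pool now (3, 7)
  W9: need (0, 0) fits (3, 7); releases (2, 3), pool now (5, 10)
  W6: need (5, 1) fits (5, 10); releases (1, 2), pool now (6, 12)
  W8: need (4, 8) fits (6, 12); releases (0, 3), pool now (6, 15)


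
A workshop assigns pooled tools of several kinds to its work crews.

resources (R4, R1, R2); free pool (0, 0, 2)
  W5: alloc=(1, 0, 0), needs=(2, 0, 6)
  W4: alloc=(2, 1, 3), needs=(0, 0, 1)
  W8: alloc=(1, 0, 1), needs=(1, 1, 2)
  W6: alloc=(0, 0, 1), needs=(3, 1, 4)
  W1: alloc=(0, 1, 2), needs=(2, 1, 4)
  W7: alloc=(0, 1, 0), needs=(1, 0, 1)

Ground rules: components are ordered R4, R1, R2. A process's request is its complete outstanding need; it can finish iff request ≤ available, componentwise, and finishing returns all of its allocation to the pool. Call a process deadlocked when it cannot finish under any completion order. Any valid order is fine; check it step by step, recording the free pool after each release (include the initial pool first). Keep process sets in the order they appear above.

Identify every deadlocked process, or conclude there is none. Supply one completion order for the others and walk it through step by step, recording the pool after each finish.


No process is deadlocked.
Key observation: W4 fits the free pool immediately, and its release cascades until everyone finishes.
The rest can finish in the order W4, W7, W8, W1, W5, W6. Check, step by step:
  pool = (0, 0, 2)
  run W4 (needs (0, 0, 1), free (0, 0, 2)); after release of (2, 1, 3) the pool is (2, 1, 5)
  run W7 (needs (1, 0, 1), free (2, 1, 5)); after release of (0, 1, 0) the pool is (2, 2, 5)
  run W8 (needs (1, 1, 2), free (2, 2, 5)); after release of (1, 0, 1) the pool is (3, 2, 6)
  run W1 (needs (2, 1, 4), free (3, 2, 6)); after release of (0, 1, 2) the pool is (3, 3, 8)
  run W5 (needs (2, 0, 6), free (3, 3, 8)); after release of (1, 0, 0) the pool is (4, 3, 8)
  run W6 (needs (3, 1, 4), free (4, 3, 8)); after release of (0, 0, 1) the pool is (4, 3, 9)
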